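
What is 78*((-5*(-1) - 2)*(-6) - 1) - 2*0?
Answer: -1482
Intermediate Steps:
78*((-5*(-1) - 2)*(-6) - 1) - 2*0 = 78*((5 - 2)*(-6) - 1) + 0 = 78*(3*(-6) - 1) + 0 = 78*(-18 - 1) + 0 = 78*(-19) + 0 = -1482 + 0 = -1482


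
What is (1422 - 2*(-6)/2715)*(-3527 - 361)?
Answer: -5003521632/905 ≈ -5.5288e+6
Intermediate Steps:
(1422 - 2*(-6)/2715)*(-3527 - 361) = (1422 + 12*(1/2715))*(-3888) = (1422 + 4/905)*(-3888) = (1286914/905)*(-3888) = -5003521632/905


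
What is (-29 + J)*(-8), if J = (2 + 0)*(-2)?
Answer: 264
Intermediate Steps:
J = -4 (J = 2*(-2) = -4)
(-29 + J)*(-8) = (-29 - 4)*(-8) = -33*(-8) = 264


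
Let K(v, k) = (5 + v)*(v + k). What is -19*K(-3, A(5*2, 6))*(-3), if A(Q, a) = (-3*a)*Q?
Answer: -20862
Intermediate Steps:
A(Q, a) = -3*Q*a
K(v, k) = (5 + v)*(k + v)
-19*K(-3, A(5*2, 6))*(-3) = -19*((-3)² + 5*(-3*5*2*6) + 5*(-3) - 3*5*2*6*(-3))*(-3) = -19*(9 + 5*(-3*10*6) - 15 - 3*10*6*(-3))*(-3) = -19*(9 + 5*(-180) - 15 - 180*(-3))*(-3) = -19*(9 - 900 - 15 + 540)*(-3) = -19*(-366)*(-3) = 6954*(-3) = -20862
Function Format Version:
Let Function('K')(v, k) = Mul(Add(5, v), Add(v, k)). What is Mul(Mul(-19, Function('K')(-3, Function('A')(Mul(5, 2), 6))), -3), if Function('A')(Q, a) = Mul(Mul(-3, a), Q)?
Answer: -20862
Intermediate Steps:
Function('A')(Q, a) = Mul(-3, Q, a)
Function('K')(v, k) = Mul(Add(5, v), Add(k, v))
Mul(Mul(-19, Function('K')(-3, Function('A')(Mul(5, 2), 6))), -3) = Mul(Mul(-19, Add(Pow(-3, 2), Mul(5, Mul(-3, Mul(5, 2), 6)), Mul(5, -3), Mul(Mul(-3, Mul(5, 2), 6), -3))), -3) = Mul(Mul(-19, Add(9, Mul(5, Mul(-3, 10, 6)), -15, Mul(Mul(-3, 10, 6), -3))), -3) = Mul(Mul(-19, Add(9, Mul(5, -180), -15, Mul(-180, -3))), -3) = Mul(Mul(-19, Add(9, -900, -15, 540)), -3) = Mul(Mul(-19, -366), -3) = Mul(6954, -3) = -20862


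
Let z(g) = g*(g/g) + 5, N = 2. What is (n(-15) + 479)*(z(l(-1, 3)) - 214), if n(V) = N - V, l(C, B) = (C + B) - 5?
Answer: -105152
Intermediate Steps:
l(C, B) = -5 + B + C (l(C, B) = (B + C) - 5 = -5 + B + C)
n(V) = 2 - V
z(g) = 5 + g (z(g) = g*1 + 5 = g + 5 = 5 + g)
(n(-15) + 479)*(z(l(-1, 3)) - 214) = ((2 - 1*(-15)) + 479)*((5 + (-5 + 3 - 1)) - 214) = ((2 + 15) + 479)*((5 - 3) - 214) = (17 + 479)*(2 - 214) = 496*(-212) = -105152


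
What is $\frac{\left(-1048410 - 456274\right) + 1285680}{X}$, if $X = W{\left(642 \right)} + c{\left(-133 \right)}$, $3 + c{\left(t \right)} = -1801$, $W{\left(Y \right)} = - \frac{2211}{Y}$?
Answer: $\frac{46866856}{386793} \approx 121.17$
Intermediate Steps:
$c{\left(t \right)} = -1804$ ($c{\left(t \right)} = -3 - 1801 = -1804$)
$X = - \frac{386793}{214}$ ($X = - \frac{2211}{642} - 1804 = \left(-2211\right) \frac{1}{642} - 1804 = - \frac{737}{214} - 1804 = - \frac{386793}{214} \approx -1807.4$)
$\frac{\left(-1048410 - 456274\right) + 1285680}{X} = \frac{\left(-1048410 - 456274\right) + 1285680}{- \frac{386793}{214}} = \left(-1504684 + 1285680\right) \left(- \frac{214}{386793}\right) = \left(-219004\right) \left(- \frac{214}{386793}\right) = \frac{46866856}{386793}$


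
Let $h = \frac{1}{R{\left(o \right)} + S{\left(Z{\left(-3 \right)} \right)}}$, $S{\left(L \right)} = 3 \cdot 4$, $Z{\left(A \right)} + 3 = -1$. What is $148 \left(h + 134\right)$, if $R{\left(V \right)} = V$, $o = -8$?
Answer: $19869$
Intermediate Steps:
$Z{\left(A \right)} = -4$ ($Z{\left(A \right)} = -3 - 1 = -4$)
$S{\left(L \right)} = 12$
$h = \frac{1}{4}$ ($h = \frac{1}{-8 + 12} = \frac{1}{4} \approx 0.25$)
$148 \left(h + 134\right) = 148 \left(\frac{1}{4} + 134\right) = 148 \cdot \frac{537}{4} = 19869$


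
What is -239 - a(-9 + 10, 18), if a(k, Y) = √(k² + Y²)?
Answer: -239 - 5*√13 ≈ -257.03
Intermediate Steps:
a(k, Y) = √(Y² + k²)
-239 - a(-9 + 10, 18) = -239 - √(18² + (-9 + 10)²) = -239 - √(324 + 1²) = -239 - √(324 + 1) = -239 - √325 = -239 - 5*√13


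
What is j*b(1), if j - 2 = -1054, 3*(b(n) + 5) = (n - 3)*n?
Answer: 17884/3 ≈ 5961.3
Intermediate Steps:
b(n) = -5 + n*(-3 + n)/3 (b(n) = -5 + ((n - 3)*n)/3 = -5 + ((-3 + n)*n)/3 = -5 + (n*(-3 + n))/3 = -5 + n*(-3 + n)/3)
j = -1052 (j = 2 - 1054 = -1052)
j*b(1) = -1052*(-5 - 1*1 + (⅓)*1²) = -1052*(-5 - 1 + (⅓)*1) = -1052*(-5 - 1 + ⅓) = -1052*(-17/3) = 17884/3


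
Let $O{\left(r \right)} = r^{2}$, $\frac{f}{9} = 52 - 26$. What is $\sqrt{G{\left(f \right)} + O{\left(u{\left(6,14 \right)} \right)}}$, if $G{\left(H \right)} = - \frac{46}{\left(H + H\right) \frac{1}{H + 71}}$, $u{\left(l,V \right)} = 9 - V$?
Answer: $\frac{i \sqrt{30290}}{78} \approx 2.2313 i$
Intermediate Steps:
$f = 234$ ($f = 9 \left(52 - 26\right) = 9 \cdot 26 = 234$)
$G{\left(H \right)} = - \frac{23 \left(71 + H\right)}{H}$ ($G{\left(H \right)} = - \frac{46}{2 H \frac{1}{71 + H}} = - 46 \frac{71 + H}{2 H} = - \frac{23 \left(71 + H\right)}{H}$)
$\sqrt{G{\left(f \right)} + O{\left(u{\left(6,14 \right)} \right)}} = \sqrt{\left(-23 - \frac{1633}{234}\right) + \left(9 - 14\right)^{2}} = \sqrt{\left(-23 - \frac{1633}{234}\right) + \left(-5\right)^{2}} = \sqrt{- \frac{7015}{234} + 25} = \sqrt{- \frac{1165}{234}} = \frac{i \sqrt{30290}}{78}$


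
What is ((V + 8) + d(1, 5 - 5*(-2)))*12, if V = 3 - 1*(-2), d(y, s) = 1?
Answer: 168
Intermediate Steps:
V = 5 (V = 3 + 2 = 5)
((V + 8) + d(1, 5 - 5*(-2)))*12 = ((5 + 8) + 1)*12 = (13 + 1)*12 = 14*12 = 168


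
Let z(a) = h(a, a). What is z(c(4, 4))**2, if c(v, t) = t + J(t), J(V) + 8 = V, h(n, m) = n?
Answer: 0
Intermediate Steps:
J(V) = -8 + V
c(v, t) = -8 + 2*t (c(v, t) = t + (-8 + t) = -8 + 2*t)
z(a) = a
z(c(4, 4))**2 = (-8 + 2*4)**2 = (-8 + 8)**2 = 0**2 = 0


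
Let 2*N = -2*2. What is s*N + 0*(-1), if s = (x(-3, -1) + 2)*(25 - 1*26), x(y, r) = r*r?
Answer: 6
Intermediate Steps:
x(y, r) = r²
N = -2 (N = (-2*2)/2 = (½)*(-4) = -2)
s = -3 (s = ((-1)² + 2)*(25 - 1*26) = (1 + 2)*(25 - 26) = 3*(-1) = -3)
s*N + 0*(-1) = -3*(-2) + 0*(-1) = 6 + 0 = 6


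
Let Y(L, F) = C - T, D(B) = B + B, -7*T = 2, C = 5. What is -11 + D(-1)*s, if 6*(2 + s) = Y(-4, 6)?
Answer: -184/21 ≈ -8.7619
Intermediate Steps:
T = -2/7 (T = -⅐*2 = -2/7 ≈ -0.28571)
D(B) = 2*B
Y(L, F) = 37/7 (Y(L, F) = 5 - 1*(-2/7) = 5 + 2/7 = 37/7)
s = -47/42 (s = -2 + (⅙)*(37/7) = -2 + 37/42 = -47/42 ≈ -1.1190)
-11 + D(-1)*s = -11 + (2*(-1))*(-47/42) = -11 - 2*(-47/42) = -11 + 47/21 = -184/21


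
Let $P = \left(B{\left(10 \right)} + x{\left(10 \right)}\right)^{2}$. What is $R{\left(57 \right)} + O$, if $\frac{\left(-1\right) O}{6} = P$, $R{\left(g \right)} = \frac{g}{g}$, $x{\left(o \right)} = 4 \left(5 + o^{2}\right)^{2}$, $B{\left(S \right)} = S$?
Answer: $-11674152599$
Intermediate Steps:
$P = 1945692100$ ($P = \left(10 + 4 \left(5 + 10^{2}\right)^{2}\right)^{2} = \left(10 + 4 \left(5 + 100\right)^{2}\right)^{2} = \left(10 + 4 \cdot 105^{2}\right)^{2} = \left(10 + 4 \cdot 11025\right)^{2} = \left(10 + 44100\right)^{2} = 44110^{2} = 1945692100$)
$R{\left(g \right)} = 1$
$O = -11674152600$ ($O = \left(-6\right) 1945692100 = -11674152600$)
$R{\left(57 \right)} + O = 1 - 11674152600 = -11674152599$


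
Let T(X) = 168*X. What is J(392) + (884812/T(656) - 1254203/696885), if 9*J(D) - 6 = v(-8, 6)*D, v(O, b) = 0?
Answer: 6304649299/914313120 ≈ 6.8955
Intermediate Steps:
J(D) = ⅔ (J(D) = ⅔ + (0*D)/9 = ⅔ + (⅑)*0 = ⅔ + 0 = ⅔)
J(392) + (884812/T(656) - 1254203/696885) = ⅔ + (884812/((168*656)) - 1254203/696885) = ⅔ + (884812/110208 - 1254203*1/696885) = ⅔ + (884812*(1/110208) - 1254203/696885) = ⅔ + (221203/27552 - 1254203/696885) = ⅔ + 1898369073/304771040 = 6304649299/914313120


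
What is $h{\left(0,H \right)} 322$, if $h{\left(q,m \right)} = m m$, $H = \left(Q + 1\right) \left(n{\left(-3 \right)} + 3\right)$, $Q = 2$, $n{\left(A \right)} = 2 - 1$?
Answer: $46368$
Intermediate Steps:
$n{\left(A \right)} = 1$
$H = 12$ ($H = \left(2 + 1\right) \left(1 + 3\right) = 3 \cdot 4 = 12$)
$h{\left(q,m \right)} = m^{2}$
$h{\left(0,H \right)} 322 = 12^{2} \cdot 322 = 144 \cdot 322 = 46368$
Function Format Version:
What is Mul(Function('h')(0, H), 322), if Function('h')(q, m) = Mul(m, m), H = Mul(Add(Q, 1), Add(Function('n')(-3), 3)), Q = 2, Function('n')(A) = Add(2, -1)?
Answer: 46368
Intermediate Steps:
Function('n')(A) = 1
H = 12 (H = Mul(Add(2, 1), Add(1, 3)) = Mul(3, 4) = 12)
Function('h')(q, m) = Pow(m, 2)
Mul(Function('h')(0, H), 322) = Mul(Pow(12, 2), 322) = Mul(144, 322) = 46368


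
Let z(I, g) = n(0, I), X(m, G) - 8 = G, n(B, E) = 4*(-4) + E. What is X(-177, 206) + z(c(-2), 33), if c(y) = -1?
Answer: 197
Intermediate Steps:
n(B, E) = -16 + E
X(m, G) = 8 + G
z(I, g) = -16 + I
X(-177, 206) + z(c(-2), 33) = (8 + 206) + (-16 - 1) = 214 - 17 = 197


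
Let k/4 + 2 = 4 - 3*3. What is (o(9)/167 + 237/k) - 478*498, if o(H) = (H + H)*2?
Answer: -1113132315/4676 ≈ -2.3805e+5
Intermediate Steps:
k = -28 (k = -8 + 4*(4 - 3*3) = -8 + 4*(4 - 9) = -8 + 4*(-5) = -8 - 20 = -28)
o(H) = 4*H (o(H) = (2*H)*2 = 4*H)
(o(9)/167 + 237/k) - 478*498 = ((4*9)/167 + 237/(-28)) - 478*498 = (36*(1/167) + 237*(-1/28)) - 238044 = (36/167 - 237/28) - 238044 = -38571/4676 - 238044 = -1113132315/4676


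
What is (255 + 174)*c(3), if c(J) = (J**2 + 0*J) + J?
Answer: 5148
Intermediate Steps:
c(J) = J + J**2 (c(J) = (J**2 + 0) + J = J**2 + J = J + J**2)
(255 + 174)*c(3) = (255 + 174)*(3*(1 + 3)) = 429*(3*4) = 429*12 = 5148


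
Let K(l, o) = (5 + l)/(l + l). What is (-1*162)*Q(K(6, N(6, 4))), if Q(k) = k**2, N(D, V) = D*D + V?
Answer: -1089/8 ≈ -136.13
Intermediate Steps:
N(D, V) = V + D**2 (N(D, V) = D**2 + V = V + D**2)
K(l, o) = (5 + l)/(2*l) (K(l, o) = (5 + l)/((2*l)) = (5 + l)*(1/(2*l)) = (5 + l)/(2*l))
(-1*162)*Q(K(6, N(6, 4))) = (-1*162)*((1/2)*(5 + 6)/6)**2 = -162*((1/2)*(1/6)*11)**2 = -162*(11/12)**2 = -162*121/144 = -1089/8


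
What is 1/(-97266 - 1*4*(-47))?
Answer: -1/97078 ≈ -1.0301e-5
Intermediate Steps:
1/(-97266 - 1*4*(-47)) = 1/(-97266 - 4*(-47)) = 1/(-97266 + 188) = 1/(-97078) = -1/97078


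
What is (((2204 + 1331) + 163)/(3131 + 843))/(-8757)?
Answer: -1849/17400159 ≈ -0.00010626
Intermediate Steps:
(((2204 + 1331) + 163)/(3131 + 843))/(-8757) = ((3535 + 163)/3974)*(-1/8757) = (3698*(1/3974))*(-1/8757) = (1849/1987)*(-1/8757) = -1849/17400159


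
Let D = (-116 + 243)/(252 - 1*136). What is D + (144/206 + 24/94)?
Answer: 1150727/561556 ≈ 2.0492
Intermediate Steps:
D = 127/116 (D = 127/(252 - 136) = 127/116 ≈ 1.0948)
D + (144/206 + 24/94) = 127/116 + (144/206 + 24/94) = 127/116 + (144*(1/206) + 24*(1/94)) = 127/116 + (72/103 + 12/47) = 127/116 + 4620/4841 = 1150727/561556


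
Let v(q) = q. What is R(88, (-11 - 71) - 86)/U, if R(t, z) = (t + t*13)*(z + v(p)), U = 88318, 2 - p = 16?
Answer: -112112/44159 ≈ -2.5388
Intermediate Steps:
p = -14 (p = 2 - 1*16 = 2 - 16 = -14)
R(t, z) = 14*t*(-14 + z) (R(t, z) = (t + t*13)*(z - 14) = (t + 13*t)*(-14 + z) = (14*t)*(-14 + z) = 14*t*(-14 + z))
R(88, (-11 - 71) - 86)/U = (14*88*(-14 + ((-11 - 71) - 86)))/88318 = (14*88*(-14 + (-82 - 86)))*(1/88318) = (14*88*(-14 - 168))*(1/88318) = (14*88*(-182))*(1/88318) = -224224*1/88318 = -112112/44159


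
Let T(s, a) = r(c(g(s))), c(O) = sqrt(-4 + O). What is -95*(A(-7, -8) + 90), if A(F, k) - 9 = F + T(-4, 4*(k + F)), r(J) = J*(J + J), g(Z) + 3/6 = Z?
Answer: -7125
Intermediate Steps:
g(Z) = -1/2 + Z
r(J) = 2*J**2 (r(J) = J*(2*J) = 2*J**2)
T(s, a) = -9 + 2*s (T(s, a) = 2*(sqrt(-4 + (-1/2 + s)))**2 = 2*(sqrt(-9/2 + s))**2 = 2*(-9/2 + s) = -9 + 2*s)
A(F, k) = -8 + F (A(F, k) = 9 + (F + (-9 + 2*(-4))) = 9 + (F + (-9 - 8)) = 9 + (F - 17) = 9 + (-17 + F) = -8 + F)
-95*(A(-7, -8) + 90) = -95*((-8 - 7) + 90) = -95*(-15 + 90) = -95*75 = -7125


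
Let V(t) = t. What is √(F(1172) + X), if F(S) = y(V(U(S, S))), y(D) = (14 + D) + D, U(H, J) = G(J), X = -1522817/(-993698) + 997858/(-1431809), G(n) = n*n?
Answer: √5561175127616154822356824924626/1422785739682 ≈ 1657.5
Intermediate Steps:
G(n) = n²
X = 1188813587069/1422785739682 (X = -1522817*(-1/993698) + 997858*(-1/1431809) = 1522817/993698 - 997858/1431809 = 1188813587069/1422785739682 ≈ 0.83555)
U(H, J) = J²
y(D) = 14 + 2*D
F(S) = 14 + 2*S²
√(F(1172) + X) = √((14 + 2*1172²) + 1188813587069/1422785739682) = √((14 + 2*1373584) + 1188813587069/1422785739682) = √((14 + 2747168) + 1188813587069/1422785739682) = √(2747182 + 1188813587069/1422785739682) = √(3908652562724663193/1422785739682) = √5561175127616154822356824924626/1422785739682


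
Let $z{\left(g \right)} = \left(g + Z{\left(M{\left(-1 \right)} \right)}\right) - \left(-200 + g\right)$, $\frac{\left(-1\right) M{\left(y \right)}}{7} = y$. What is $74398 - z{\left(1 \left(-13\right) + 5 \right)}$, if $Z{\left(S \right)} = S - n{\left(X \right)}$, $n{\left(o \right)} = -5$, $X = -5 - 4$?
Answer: $74186$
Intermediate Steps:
$M{\left(y \right)} = - 7 y$
$X = -9$
$Z{\left(S \right)} = 5 + S$ ($Z{\left(S \right)} = S - -5 = S + 5 = 5 + S$)
$z{\left(g \right)} = 212$ ($z{\left(g \right)} = \left(g + \left(5 - -7\right)\right) - \left(-200 + g\right) = \left(g + \left(5 + 7\right)\right) - \left(-200 + g\right) = \left(g + 12\right) - \left(-200 + g\right) = \left(12 + g\right) - \left(-200 + g\right) = 212$)
$74398 - z{\left(1 \left(-13\right) + 5 \right)} = 74398 - 212 = 74186$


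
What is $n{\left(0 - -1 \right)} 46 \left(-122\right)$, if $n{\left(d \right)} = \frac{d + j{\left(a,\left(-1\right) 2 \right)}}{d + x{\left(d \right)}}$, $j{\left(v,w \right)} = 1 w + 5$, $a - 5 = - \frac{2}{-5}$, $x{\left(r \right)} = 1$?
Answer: $-11224$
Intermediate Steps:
$a = \frac{27}{5}$ ($a = 5 - \frac{2}{-5} = 5 - - \frac{2}{5} = 5 + \frac{2}{5} = \frac{27}{5} \approx 5.4$)
$j{\left(v,w \right)} = 5 + w$ ($j{\left(v,w \right)} = w + 5 = 5 + w$)
$n{\left(d \right)} = \frac{3 + d}{1 + d}$ ($n{\left(d \right)} = \frac{d + \left(5 - 2\right)}{d + 1} = \frac{d + \left(5 - 2\right)}{1 + d} = \frac{d + 3}{1 + d} = \frac{3 + d}{1 + d}$)
$n{\left(0 - -1 \right)} 46 \left(-122\right) = \frac{3 + \left(0 - -1\right)}{1 + \left(0 - -1\right)} 46 \left(-122\right) = \frac{3 + \left(0 + 1\right)}{1 + \left(0 + 1\right)} 46 \left(-122\right) = \frac{3 + 1}{1 + 1} \cdot 46 \left(-122\right) = \frac{1}{2} \cdot 4 \cdot 46 \left(-122\right) = 2 \cdot 46 \left(-122\right) = 92 \left(-122\right) = -11224$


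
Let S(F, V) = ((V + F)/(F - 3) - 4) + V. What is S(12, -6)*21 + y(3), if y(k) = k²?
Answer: -187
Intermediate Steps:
S(F, V) = -4 + V + (F + V)/(-3 + F) (S(F, V) = ((F + V)/(-3 + F) - 4) + V = (-4 + (F + V)/(-3 + F)) + V = -4 + V + (F + V)/(-3 + F))
S(12, -6)*21 + y(3) = ((12 - 3*12 - 2*(-6) + 12*(-6))/(-3 + 12))*21 + 3² = ((12 - 36 + 12 - 72)/9)*21 + 9 = ((⅑)*(-84))*21 + 9 = -28/3*21 + 9 = -196 + 9 = -187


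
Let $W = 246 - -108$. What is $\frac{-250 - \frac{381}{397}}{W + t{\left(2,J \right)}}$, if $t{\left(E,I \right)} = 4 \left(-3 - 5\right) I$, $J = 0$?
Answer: $- \frac{99631}{140538} \approx -0.70893$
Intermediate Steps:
$W = 354$ ($W = 246 + 108 = 354$)
$t{\left(E,I \right)} = - 32 I$ ($t{\left(E,I \right)} = 4 \left(-8\right) I = - 32 I$)
$\frac{-250 - \frac{381}{397}}{W + t{\left(2,J \right)}} = \frac{-250 - \frac{381}{397}}{354 - 0} = \frac{-250 - \frac{381}{397}}{354 + 0} = \frac{-250 - \frac{381}{397}}{354} = \left(- \frac{99631}{397}\right) \frac{1}{354} = - \frac{99631}{140538}$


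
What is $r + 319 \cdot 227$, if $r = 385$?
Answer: $72798$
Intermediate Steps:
$r + 319 \cdot 227 = 385 + 319 \cdot 227 = 385 + 72413 = 72798$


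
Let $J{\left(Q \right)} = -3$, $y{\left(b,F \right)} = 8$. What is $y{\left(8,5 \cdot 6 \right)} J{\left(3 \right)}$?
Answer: $-24$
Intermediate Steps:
$y{\left(8,5 \cdot 6 \right)} J{\left(3 \right)} = 8 \left(-3\right) = -24$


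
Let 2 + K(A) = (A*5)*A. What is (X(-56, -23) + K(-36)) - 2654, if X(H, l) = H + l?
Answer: 3745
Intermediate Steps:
K(A) = -2 + 5*A² (K(A) = -2 + (A*5)*A = -2 + (5*A)*A = -2 + 5*A²)
(X(-56, -23) + K(-36)) - 2654 = ((-56 - 23) + (-2 + 5*(-36)²)) - 2654 = (-79 + (-2 + 5*1296)) - 2654 = (-79 + (-2 + 6480)) - 2654 = (-79 + 6478) - 2654 = 6399 - 2654 = 3745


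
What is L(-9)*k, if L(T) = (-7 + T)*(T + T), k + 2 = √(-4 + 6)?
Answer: -576 + 288*√2 ≈ -168.71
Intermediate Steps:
k = -2 + √2 (k = -2 + √(-4 + 6) = -2 + √2 ≈ -0.58579)
L(T) = 2*T*(-7 + T) (L(T) = (-7 + T)*(2*T) = 2*T*(-7 + T))
L(-9)*k = (2*(-9)*(-7 - 9))*(-2 + √2) = (2*(-9)*(-16))*(-2 + √2) = 288*(-2 + √2) = -576 + 288*√2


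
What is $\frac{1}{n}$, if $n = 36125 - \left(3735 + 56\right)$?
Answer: $\frac{1}{32334} \approx 3.0927 \cdot 10^{-5}$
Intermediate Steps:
$n = 32334$ ($n = 36125 - 3791 = 32334$)
$\frac{1}{n} = \frac{1}{32334}$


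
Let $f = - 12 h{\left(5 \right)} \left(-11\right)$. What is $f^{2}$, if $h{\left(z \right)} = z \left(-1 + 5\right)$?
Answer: $6969600$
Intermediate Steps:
$h{\left(z \right)} = 4 z$ ($h{\left(z \right)} = z 4 = 4 z$)
$f = 2640$ ($f = - 12 \cdot 4 \cdot 5 \left(-11\right) = \left(-12\right) 20 \left(-11\right) = \left(-240\right) \left(-11\right) = 2640$)
$f^{2} = 2640^{2} = 6969600$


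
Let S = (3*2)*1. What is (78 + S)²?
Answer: 7056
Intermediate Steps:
S = 6 (S = 6*1 = 6)
(78 + S)² = (78 + 6)² = 84² = 7056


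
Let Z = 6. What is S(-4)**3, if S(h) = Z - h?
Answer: 1000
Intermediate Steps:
S(h) = 6 - h
S(-4)**3 = (6 - 1*(-4))**3 = (6 + 4)**3 = 10**3 = 1000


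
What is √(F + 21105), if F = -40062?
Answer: I*√18957 ≈ 137.68*I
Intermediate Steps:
√(F + 21105) = √(-40062 + 21105) = √(-18957) = I*√18957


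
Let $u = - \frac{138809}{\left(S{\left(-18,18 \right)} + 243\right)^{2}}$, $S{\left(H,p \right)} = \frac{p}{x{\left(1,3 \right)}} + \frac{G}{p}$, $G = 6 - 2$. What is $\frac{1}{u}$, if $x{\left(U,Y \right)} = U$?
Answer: $- \frac{5527201}{11243529} \approx -0.49159$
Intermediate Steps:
$G = 4$
$S{\left(H,p \right)} = p + \frac{4}{p}$ ($S{\left(H,p \right)} = \frac{p}{1} + \frac{4}{p} = p 1 + \frac{4}{p} = p + \frac{4}{p}$)
$u = - \frac{11243529}{5527201}$ ($u = - \frac{138809}{\left(\left(18 + \frac{4}{18}\right) + 243\right)^{2}} = - \frac{138809}{\left(\left(18 + 4 \cdot \frac{1}{18}\right) + 243\right)^{2}} = - \frac{138809}{\left(\left(18 + \frac{2}{9}\right) + 243\right)^{2}} = - \frac{138809}{\left(\frac{164}{9} + 243\right)^{2}} = - \frac{138809}{\left(\frac{2351}{9}\right)^{2}} = - \frac{138809}{\frac{5527201}{81}} = \left(-138809\right) \frac{81}{5527201} = - \frac{11243529}{5527201} \approx -2.0342$)
$\frac{1}{u} = \frac{1}{- \frac{11243529}{5527201}} = - \frac{5527201}{11243529}$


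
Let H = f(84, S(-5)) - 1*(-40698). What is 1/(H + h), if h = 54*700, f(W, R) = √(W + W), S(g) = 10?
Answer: 1869/146712758 - √42/3080967918 ≈ 1.2737e-5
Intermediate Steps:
f(W, R) = √2*√W (f(W, R) = √(2*W) = √2*√W)
h = 37800
H = 40698 + 2*√42 (H = √2*√84 - 1*(-40698) = √2*(2*√21) + 40698 = 2*√42 + 40698 = 40698 + 2*√42 ≈ 40711.)
1/(H + h) = 1/((40698 + 2*√42) + 37800) = 1/(78498 + 2*√42)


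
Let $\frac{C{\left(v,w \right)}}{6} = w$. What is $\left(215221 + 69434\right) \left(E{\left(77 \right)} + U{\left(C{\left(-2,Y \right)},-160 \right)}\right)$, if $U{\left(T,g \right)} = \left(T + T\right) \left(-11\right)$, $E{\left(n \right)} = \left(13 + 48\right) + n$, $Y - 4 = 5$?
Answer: $-298887750$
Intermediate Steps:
$Y = 9$ ($Y = 4 + 5 = 9$)
$C{\left(v,w \right)} = 6 w$
$E{\left(n \right)} = 61 + n$
$U{\left(T,g \right)} = - 22 T$ ($U{\left(T,g \right)} = 2 T \left(-11\right) = - 22 T$)
$\left(215221 + 69434\right) \left(E{\left(77 \right)} + U{\left(C{\left(-2,Y \right)},-160 \right)}\right) = \left(215221 + 69434\right) \left(\left(61 + 77\right) - 22 \cdot 6 \cdot 9\right) = 284655 \left(138 - 1188\right) = 284655 \left(-1050\right) = -298887750$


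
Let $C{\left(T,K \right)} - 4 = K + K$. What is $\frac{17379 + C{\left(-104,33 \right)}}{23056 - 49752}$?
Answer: $- \frac{17449}{26696} \approx -0.65362$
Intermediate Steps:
$C{\left(T,K \right)} = 4 + 2 K$ ($C{\left(T,K \right)} = 4 + \left(K + K\right) = 4 + 2 K$)
$\frac{17379 + C{\left(-104,33 \right)}}{23056 - 49752} = \frac{17379 + \left(4 + 2 \cdot 33\right)}{23056 - 49752} = \frac{17379 + \left(4 + 66\right)}{-26696} = \left(17379 + 70\right) \left(- \frac{1}{26696}\right) = 17449 \left(- \frac{1}{26696}\right) = - \frac{17449}{26696}$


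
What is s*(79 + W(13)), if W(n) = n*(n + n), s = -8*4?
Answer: -13344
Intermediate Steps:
s = -32
W(n) = 2*n**2 (W(n) = n*(2*n) = 2*n**2)
s*(79 + W(13)) = -32*(79 + 2*13**2) = -32*(79 + 2*169) = -32*(79 + 338) = -32*417 = -13344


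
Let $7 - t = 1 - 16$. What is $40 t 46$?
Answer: $40480$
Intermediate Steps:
$t = 22$ ($t = 7 - \left(1 - 16\right) = 7 - -15 = 7 + 15 = 22$)
$40 t 46 = 40 \cdot 22 \cdot 46 = 880 \cdot 46 = 40480$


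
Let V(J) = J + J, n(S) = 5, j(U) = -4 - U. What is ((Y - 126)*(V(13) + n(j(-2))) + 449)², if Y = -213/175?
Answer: 374027650084/30625 ≈ 1.2213e+7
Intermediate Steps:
Y = -213/175 (Y = -213*1/175 = -213/175 ≈ -1.2171)
V(J) = 2*J
((Y - 126)*(V(13) + n(j(-2))) + 449)² = ((-213/175 - 126)*(2*13 + 5) + 449)² = (-22263*(26 + 5)/175 + 449)² = (-22263/175*31 + 449)² = (-690153/175 + 449)² = (-611578/175)² = 374027650084/30625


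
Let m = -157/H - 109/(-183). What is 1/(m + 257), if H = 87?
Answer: 5307/1357483 ≈ 0.0039094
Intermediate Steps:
m = -6416/5307 (m = -157/87 - 109/(-183) = -157*1/87 - 109*(-1/183) = -157/87 + 109/183 = -6416/5307 ≈ -1.2090)
1/(m + 257) = 1/(-6416/5307 + 257) = 1/(1357483/5307) = 5307/1357483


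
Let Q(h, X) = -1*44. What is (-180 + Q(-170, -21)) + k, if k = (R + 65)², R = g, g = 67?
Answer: 17200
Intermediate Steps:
Q(h, X) = -44
R = 67
k = 17424 (k = (67 + 65)² = 132² = 17424)
(-180 + Q(-170, -21)) + k = (-180 - 44) + 17424 = -224 + 17424 = 17200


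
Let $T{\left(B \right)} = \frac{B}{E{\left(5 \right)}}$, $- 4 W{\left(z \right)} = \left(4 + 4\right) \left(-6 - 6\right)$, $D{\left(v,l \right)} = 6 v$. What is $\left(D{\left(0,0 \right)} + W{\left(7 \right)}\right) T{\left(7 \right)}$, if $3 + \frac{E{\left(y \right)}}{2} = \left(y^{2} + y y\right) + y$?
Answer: $\frac{21}{13} \approx 1.6154$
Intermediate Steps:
$E{\left(y \right)} = -6 + 2 y + 4 y^{2}$ ($E{\left(y \right)} = -6 + 2 \left(\left(y^{2} + y y\right) + y\right) = -6 + 2 \left(\left(y^{2} + y^{2}\right) + y\right) = -6 + 2 \left(2 y^{2} + y\right) = -6 + 2 \left(y + 2 y^{2}\right) = -6 + \left(2 y + 4 y^{2}\right) = -6 + 2 y + 4 y^{2}$)
$W{\left(z \right)} = 24$ ($W{\left(z \right)} = - \frac{\left(4 + 4\right) \left(-6 - 6\right)}{4} = - \frac{8 \left(-12\right)}{4} = \left(- \frac{1}{4}\right) \left(-96\right) = 24$)
$T{\left(B \right)} = \frac{B}{104}$ ($T{\left(B \right)} = \frac{B}{-6 + 2 \cdot 5 + 4 \cdot 5^{2}} = \frac{B}{-6 + 10 + 4 \cdot 25} = \frac{B}{-6 + 10 + 100} = \frac{B}{104}$)
$\left(D{\left(0,0 \right)} + W{\left(7 \right)}\right) T{\left(7 \right)} = \left(6 \cdot 0 + 24\right) \frac{1}{104} \cdot 7 = \left(0 + 24\right) \frac{7}{104} = 24 \cdot \frac{7}{104} = \frac{21}{13}$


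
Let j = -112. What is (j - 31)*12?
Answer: -1716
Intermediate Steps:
(j - 31)*12 = (-112 - 31)*12 = -143*12 = -1716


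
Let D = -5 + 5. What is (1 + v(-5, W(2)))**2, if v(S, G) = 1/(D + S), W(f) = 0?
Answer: 16/25 ≈ 0.64000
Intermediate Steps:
D = 0
v(S, G) = 1/S (v(S, G) = 1/(0 + S) = 1/S)
(1 + v(-5, W(2)))**2 = (1 + 1/(-5))**2 = (1 - 1/5)**2 = (4/5)**2 = 16/25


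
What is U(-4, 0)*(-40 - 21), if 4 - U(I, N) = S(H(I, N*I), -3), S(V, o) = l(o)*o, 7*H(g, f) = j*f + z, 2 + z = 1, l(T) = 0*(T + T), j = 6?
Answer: -244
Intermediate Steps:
l(T) = 0 (l(T) = 0*(2*T) = 0)
z = -1 (z = -2 + 1 = -1)
H(g, f) = -⅐ + 6*f/7 (H(g, f) = (6*f - 1)/7 = (-1 + 6*f)/7 = -⅐ + 6*f/7)
S(V, o) = 0 (S(V, o) = 0*o = 0)
U(I, N) = 4 (U(I, N) = 4 - 1*0 = 4 + 0 = 4)
U(-4, 0)*(-40 - 21) = 4*(-40 - 21) = 4*(-61) = -244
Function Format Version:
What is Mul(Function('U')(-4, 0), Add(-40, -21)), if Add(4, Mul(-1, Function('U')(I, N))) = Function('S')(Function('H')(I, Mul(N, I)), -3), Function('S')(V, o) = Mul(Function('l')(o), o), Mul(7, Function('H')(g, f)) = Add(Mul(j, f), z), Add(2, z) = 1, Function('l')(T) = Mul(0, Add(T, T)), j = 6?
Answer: -244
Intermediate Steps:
Function('l')(T) = 0 (Function('l')(T) = Mul(0, Mul(2, T)) = 0)
z = -1 (z = Add(-2, 1) = -1)
Function('H')(g, f) = Add(Rational(-1, 7), Mul(Rational(6, 7), f)) (Function('H')(g, f) = Mul(Rational(1, 7), Add(Mul(6, f), -1)) = Mul(Rational(1, 7), Add(-1, Mul(6, f))) = Add(Rational(-1, 7), Mul(Rational(6, 7), f)))
Function('S')(V, o) = 0 (Function('S')(V, o) = Mul(0, o) = 0)
Function('U')(I, N) = 4 (Function('U')(I, N) = Add(4, Mul(-1, 0)) = Add(4, 0) = 4)
Mul(Function('U')(-4, 0), Add(-40, -21)) = Mul(4, Add(-40, -21)) = Mul(4, -61) = -244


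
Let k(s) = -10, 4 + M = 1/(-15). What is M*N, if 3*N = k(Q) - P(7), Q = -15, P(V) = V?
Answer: 1037/45 ≈ 23.044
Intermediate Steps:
M = -61/15 (M = -4 + 1/(-15) = -4 - 1/15 = -61/15 ≈ -4.0667)
N = -17/3 (N = (-10 - 1*7)/3 = (-10 - 7)/3 = (⅓)*(-17) = -17/3 ≈ -5.6667)
M*N = -61/15*(-17/3) = 1037/45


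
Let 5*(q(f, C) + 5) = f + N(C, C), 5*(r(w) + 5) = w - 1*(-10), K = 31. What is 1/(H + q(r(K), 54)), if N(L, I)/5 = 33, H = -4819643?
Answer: -25/120490359 ≈ -2.0749e-7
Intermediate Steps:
r(w) = -3 + w/5 (r(w) = -5 + (w - 1*(-10))/5 = -5 + (w + 10)/5 = -5 + (10 + w)/5 = -5 + (2 + w/5) = -3 + w/5)
N(L, I) = 165 (N(L, I) = 5*33 = 165)
q(f, C) = 28 + f/5 (q(f, C) = -5 + (f + 165)/5 = -5 + (165 + f)/5 = -5 + (33 + f/5) = 28 + f/5)
1/(H + q(r(K), 54)) = 1/(-4819643 + (28 + (-3 + (1/5)*31)/5)) = 1/(-4819643 + (28 + (-3 + 31/5)/5)) = 1/(-4819643 + (28 + (1/5)*(16/5))) = 1/(-4819643 + (28 + 16/25)) = 1/(-4819643 + 716/25) = 1/(-120490359/25) = -25/120490359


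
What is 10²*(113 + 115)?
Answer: 22800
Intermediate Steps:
10²*(113 + 115) = 100*228 = 22800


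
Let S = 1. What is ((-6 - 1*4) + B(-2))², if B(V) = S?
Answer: 81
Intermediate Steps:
B(V) = 1
((-6 - 1*4) + B(-2))² = ((-6 - 1*4) + 1)² = ((-6 - 4) + 1)² = (-10 + 1)² = (-9)² = 81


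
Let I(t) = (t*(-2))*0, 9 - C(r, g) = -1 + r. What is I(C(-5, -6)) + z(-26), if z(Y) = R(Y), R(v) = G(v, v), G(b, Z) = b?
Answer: -26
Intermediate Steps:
R(v) = v
C(r, g) = 10 - r (C(r, g) = 9 - (-1 + r) = 9 + (1 - r) = 10 - r)
I(t) = 0 (I(t) = -2*t*0 = 0)
z(Y) = Y
I(C(-5, -6)) + z(-26) = 0 - 26 = -26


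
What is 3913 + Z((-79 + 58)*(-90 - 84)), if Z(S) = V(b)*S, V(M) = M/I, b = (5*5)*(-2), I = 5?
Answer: -32627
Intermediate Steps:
b = -50 (b = 25*(-2) = -50)
V(M) = M/5
Z(S) = -10*S (Z(S) = ((⅕)*(-50))*S = -10*S)
3913 + Z((-79 + 58)*(-90 - 84)) = 3913 - 10*(-79 + 58)*(-90 - 84) = 3913 - (-210)*(-174) = 3913 - 10*3654 = 3913 - 36540 = -32627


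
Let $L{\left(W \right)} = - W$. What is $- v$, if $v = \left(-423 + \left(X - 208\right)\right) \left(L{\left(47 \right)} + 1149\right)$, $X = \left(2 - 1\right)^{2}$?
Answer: $694260$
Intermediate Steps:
$X = 1$ ($X = 1^{2} = 1$)
$v = -694260$ ($v = \left(-423 + \left(1 - 208\right)\right) \left(\left(-1\right) 47 + 1149\right) = \left(-423 - 207\right) \left(-47 + 1149\right) = \left(-630\right) 1102 = -694260$)
$- v = \left(-1\right) \left(-694260\right) = 694260$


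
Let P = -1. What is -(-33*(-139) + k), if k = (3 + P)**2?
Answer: -4591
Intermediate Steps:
k = 4 (k = (3 - 1)**2 = 2**2 = 4)
-(-33*(-139) + k) = -(-33*(-139) + 4) = -(4587 + 4) = -1*4591 = -4591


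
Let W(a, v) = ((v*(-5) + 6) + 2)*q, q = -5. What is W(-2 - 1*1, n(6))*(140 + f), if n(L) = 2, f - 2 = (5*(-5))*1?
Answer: 1170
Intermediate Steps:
f = -23 (f = 2 + (5*(-5))*1 = 2 - 25*1 = 2 - 25 = -23)
W(a, v) = -40 + 25*v (W(a, v) = ((v*(-5) + 6) + 2)*(-5) = ((-5*v + 6) + 2)*(-5) = ((6 - 5*v) + 2)*(-5) = (8 - 5*v)*(-5) = -40 + 25*v)
W(-2 - 1*1, n(6))*(140 + f) = (-40 + 25*2)*(140 - 23) = (-40 + 50)*117 = 10*117 = 1170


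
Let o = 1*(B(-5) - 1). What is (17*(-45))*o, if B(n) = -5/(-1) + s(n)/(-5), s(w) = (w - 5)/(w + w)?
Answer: -2907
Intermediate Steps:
s(w) = (-5 + w)/(2*w) (s(w) = (-5 + w)/((2*w)) = (-5 + w)*(1/(2*w)) = (-5 + w)/(2*w))
B(n) = 5 - (-5 + n)/(10*n) (B(n) = -5/(-1) + ((-5 + n)/(2*n))/(-5) = -5*(-1) + ((-5 + n)/(2*n))*(-1/5) = 5 - (-5 + n)/(10*n))
o = 19/5 (o = 1*((1/10)*(5 + 49*(-5))/(-5) - 1) = 1*((1/10)*(-1/5)*(5 - 245) - 1) = 1*((1/10)*(-1/5)*(-240) - 1) = 1*(24/5 - 1) = 1*(19/5) = 19/5 ≈ 3.8000)
(17*(-45))*o = (17*(-45))*(19/5) = -765*19/5 = -2907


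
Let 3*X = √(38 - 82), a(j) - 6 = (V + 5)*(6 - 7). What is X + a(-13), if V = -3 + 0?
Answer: 4 + 2*I*√11/3 ≈ 4.0 + 2.2111*I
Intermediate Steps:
V = -3
a(j) = 4 (a(j) = 6 + (-3 + 5)*(6 - 7) = 6 + 2*(-1) = 6 - 2 = 4)
X = 2*I*√11/3 (X = √(38 - 82)/3 = √(-44)/3 = (2*I*√11)/3 = 2*I*√11/3 ≈ 2.2111*I)
X + a(-13) = 2*I*√11/3 + 4 = 4 + 2*I*√11/3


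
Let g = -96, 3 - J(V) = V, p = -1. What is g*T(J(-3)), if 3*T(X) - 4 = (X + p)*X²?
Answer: -5888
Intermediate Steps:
J(V) = 3 - V
T(X) = 4/3 + X²*(-1 + X)/3 (T(X) = 4/3 + ((X - 1)*X²)/3 = 4/3 + ((-1 + X)*X²)/3 = 4/3 + (X²*(-1 + X))/3 = 4/3 + X²*(-1 + X)/3)
g*T(J(-3)) = -96*(4/3 - (3 - 1*(-3))²/3 + (3 - 1*(-3))³/3) = -96*(4/3 - (3 + 3)²/3 + (3 + 3)³/3) = -96*(4/3 - ⅓*6² + (⅓)*6³) = -96*(4/3 - ⅓*36 + (⅓)*216) = -96*(4/3 - 12 + 72) = -96*184/3 = -5888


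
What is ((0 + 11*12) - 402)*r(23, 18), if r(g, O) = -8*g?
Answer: 49680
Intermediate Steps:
((0 + 11*12) - 402)*r(23, 18) = ((0 + 11*12) - 402)*(-8*23) = ((0 + 132) - 402)*(-184) = (132 - 402)*(-184) = -270*(-184) = 49680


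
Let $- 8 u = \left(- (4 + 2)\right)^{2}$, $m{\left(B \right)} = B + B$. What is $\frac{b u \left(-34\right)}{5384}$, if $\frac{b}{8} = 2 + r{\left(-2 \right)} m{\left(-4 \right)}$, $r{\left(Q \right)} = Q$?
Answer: $\frac{2754}{673} \approx 4.0921$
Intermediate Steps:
$m{\left(B \right)} = 2 B$
$u = - \frac{9}{2}$ ($u = - \frac{\left(- (4 + 2)\right)^{2}}{8} = - \frac{\left(\left(-1\right) 6\right)^{2}}{8} = - \frac{\left(-6\right)^{2}}{8} = \left(- \frac{1}{8}\right) 36 = - \frac{9}{2} \approx -4.5$)
$b = 144$ ($b = 8 \left(2 - 2 \cdot 2 \left(-4\right)\right) = 8 \left(2 - -16\right) = 8 \left(2 + 16\right) = 8 \cdot 18 = 144$)
$\frac{b u \left(-34\right)}{5384} = \frac{144 \left(- \frac{9}{2}\right) \left(-34\right)}{5384} = \left(-648\right) \left(-34\right) \frac{1}{5384} = 22032 \cdot \frac{1}{5384} = \frac{2754}{673}$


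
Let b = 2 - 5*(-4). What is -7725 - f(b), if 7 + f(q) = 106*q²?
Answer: -59022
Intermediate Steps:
b = 22 (b = 2 + 20 = 22)
f(q) = -7 + 106*q²
-7725 - f(b) = -7725 - (-7 + 106*22²) = -7725 - (-7 + 106*484) = -7725 - (-7 + 51304) = -7725 - 1*51297 = -7725 - 51297 = -59022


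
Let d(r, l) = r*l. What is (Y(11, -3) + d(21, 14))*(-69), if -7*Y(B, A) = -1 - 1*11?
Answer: -142830/7 ≈ -20404.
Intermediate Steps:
d(r, l) = l*r
Y(B, A) = 12/7 (Y(B, A) = -(-1 - 1*11)/7 = -(-1 - 11)/7 = -⅐*(-12) = 12/7)
(Y(11, -3) + d(21, 14))*(-69) = (12/7 + 14*21)*(-69) = (12/7 + 294)*(-69) = (2070/7)*(-69) = -142830/7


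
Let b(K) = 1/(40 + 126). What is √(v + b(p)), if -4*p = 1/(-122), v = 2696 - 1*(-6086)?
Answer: √241996958/166 ≈ 93.712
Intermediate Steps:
v = 8782 (v = 2696 + 6086 = 8782)
p = 1/488 (p = -¼/(-122) = -¼*(-1/122) = 1/488 ≈ 0.0020492)
b(K) = 1/166
√(v + b(p)) = √(8782 + 1/166) = √(1457813/166) = √241996958/166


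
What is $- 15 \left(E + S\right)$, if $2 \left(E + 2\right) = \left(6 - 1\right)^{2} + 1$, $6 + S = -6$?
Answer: $15$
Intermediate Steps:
$S = -12$ ($S = -6 - 6 = -12$)
$E = 11$ ($E = -2 + \frac{\left(6 - 1\right)^{2} + 1}{2} = -2 + \frac{5^{2} + 1}{2} = -2 + \frac{25 + 1}{2} = -2 + \frac{1}{2} \cdot 26 = -2 + 13 = 11$)
$- 15 \left(E + S\right) = - 15 \left(11 - 12\right) = \left(-15\right) \left(-1\right) = 15$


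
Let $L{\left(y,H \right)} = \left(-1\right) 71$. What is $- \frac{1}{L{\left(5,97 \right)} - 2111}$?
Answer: $\frac{1}{2182} \approx 0.00045829$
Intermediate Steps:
$L{\left(y,H \right)} = -71$
$- \frac{1}{L{\left(5,97 \right)} - 2111} = - \frac{1}{-71 - 2111} = - \frac{1}{-2182} = \left(-1\right) \left(- \frac{1}{2182}\right) = \frac{1}{2182}$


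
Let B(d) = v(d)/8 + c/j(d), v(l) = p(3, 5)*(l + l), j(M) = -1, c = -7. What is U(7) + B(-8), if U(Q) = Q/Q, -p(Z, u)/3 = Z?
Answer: 26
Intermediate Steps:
p(Z, u) = -3*Z
v(l) = -18*l (v(l) = (-3*3)*(l + l) = -18*l)
U(Q) = 1
B(d) = 7 - 9*d/4 (B(d) = -18*d/8 - 7/(-1) = -18*d*(⅛) - 7*(-1) = -9*d/4 + 7 = 7 - 9*d/4)
U(7) + B(-8) = 1 + (7 - 9/4*(-8)) = 1 + (7 + 18) = 1 + 25 = 26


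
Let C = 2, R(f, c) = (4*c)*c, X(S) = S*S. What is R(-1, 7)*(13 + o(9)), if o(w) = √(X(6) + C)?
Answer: 2548 + 196*√38 ≈ 3756.2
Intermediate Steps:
X(S) = S²
R(f, c) = 4*c²
o(w) = √38 (o(w) = √(6² + 2) = √(36 + 2) = √38)
R(-1, 7)*(13 + o(9)) = (4*7²)*(13 + √38) = (4*49)*(13 + √38) = 196*(13 + √38) = 2548 + 196*√38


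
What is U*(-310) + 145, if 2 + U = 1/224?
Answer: 85525/112 ≈ 763.62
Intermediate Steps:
U = -447/224 (U = -2 + 1/224 = -447/224 ≈ -1.9955)
U*(-310) + 145 = -447/224*(-310) + 145 = 69285/112 + 145 = 85525/112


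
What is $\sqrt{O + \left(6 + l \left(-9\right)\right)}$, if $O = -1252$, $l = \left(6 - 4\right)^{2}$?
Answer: $i \sqrt{1282} \approx 35.805 i$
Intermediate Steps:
$l = 4$ ($l = 2^{2} = 4$)
$\sqrt{O + \left(6 + l \left(-9\right)\right)} = \sqrt{-1252 + \left(6 + 4 \left(-9\right)\right)} = \sqrt{-1252 + \left(6 - 36\right)} = \sqrt{-1252 - 30} = \sqrt{-1282} = i \sqrt{1282}$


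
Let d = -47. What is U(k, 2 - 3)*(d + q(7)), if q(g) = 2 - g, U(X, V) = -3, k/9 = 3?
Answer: 156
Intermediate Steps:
k = 27 (k = 9*3 = 27)
U(k, 2 - 3)*(d + q(7)) = -3*(-47 + (2 - 1*7)) = -3*(-47 + (2 - 7)) = -3*(-47 - 5) = -3*(-52) = 156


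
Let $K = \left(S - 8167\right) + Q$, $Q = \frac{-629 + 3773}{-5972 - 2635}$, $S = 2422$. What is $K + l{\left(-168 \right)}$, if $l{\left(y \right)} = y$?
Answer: $- \frac{16965445}{2869} \approx -5913.4$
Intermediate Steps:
$Q = - \frac{1048}{2869}$ ($Q = \frac{3144}{-8607} = 3144 \left(- \frac{1}{8607}\right) = - \frac{1048}{2869} \approx -0.36528$)
$K = - \frac{16483453}{2869}$ ($K = \left(2422 - 8167\right) - \frac{1048}{2869} = -5745 - \frac{1048}{2869} = - \frac{16483453}{2869} \approx -5745.4$)
$K + l{\left(-168 \right)} = - \frac{16483453}{2869} - 168 = - \frac{16965445}{2869}$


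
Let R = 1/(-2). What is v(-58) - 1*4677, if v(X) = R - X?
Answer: -9239/2 ≈ -4619.5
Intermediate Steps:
R = -½ ≈ -0.50000
v(X) = -½ - X
v(-58) - 1*4677 = (-½ - 1*(-58)) - 1*4677 = (-½ + 58) - 4677 = 115/2 - 4677 = -9239/2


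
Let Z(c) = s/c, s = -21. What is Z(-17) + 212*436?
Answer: 1571365/17 ≈ 92433.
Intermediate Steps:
Z(c) = -21/c
Z(-17) + 212*436 = -21/(-17) + 212*436 = -21*(-1/17) + 92432 = 21/17 + 92432 = 1571365/17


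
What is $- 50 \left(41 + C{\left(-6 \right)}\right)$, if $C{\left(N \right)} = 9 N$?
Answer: $650$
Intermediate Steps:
$- 50 \left(41 + C{\left(-6 \right)}\right) = - 50 \left(41 + 9 \left(-6\right)\right) = - 50 \left(41 - 54\right) = \left(-50\right) \left(-13\right) = 650$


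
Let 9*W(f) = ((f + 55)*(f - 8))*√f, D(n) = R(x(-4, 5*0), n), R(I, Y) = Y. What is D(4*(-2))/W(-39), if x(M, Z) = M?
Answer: -3*I*√39/1222 ≈ -0.015331*I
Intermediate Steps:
D(n) = n
W(f) = √f*(-8 + f)*(55 + f)/9 (W(f) = (((f + 55)*(f - 8))*√f)/9 = (((55 + f)*(-8 + f))*√f)/9 = (((-8 + f)*(55 + f))*√f)/9 = (√f*(-8 + f)*(55 + f))/9 = √f*(-8 + f)*(55 + f)/9)
D(4*(-2))/W(-39) = (4*(-2))/((√(-39)*(-440 + (-39)² + 47*(-39))/9)) = -8*(-3*I*√39/(13*(-440 + 1521 - 1833))) = -8*3*I*√39/9776 = -3*I*√39/1222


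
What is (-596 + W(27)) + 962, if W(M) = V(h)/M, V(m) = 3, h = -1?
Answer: 3295/9 ≈ 366.11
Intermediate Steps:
W(M) = 3/M
(-596 + W(27)) + 962 = (-596 + 3/27) + 962 = (-596 + 3*(1/27)) + 962 = (-596 + ⅑) + 962 = -5363/9 + 962 = 3295/9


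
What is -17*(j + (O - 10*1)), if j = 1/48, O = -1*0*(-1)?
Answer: 8143/48 ≈ 169.65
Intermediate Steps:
O = 0 (O = 0*(-1) = 0)
j = 1/48 ≈ 0.020833
-17*(j + (O - 10*1)) = -17*(1/48 + (0 - 10*1)) = -17*(1/48 + (0 - 10)) = -17*(1/48 - 10) = -17*(-479/48) = 8143/48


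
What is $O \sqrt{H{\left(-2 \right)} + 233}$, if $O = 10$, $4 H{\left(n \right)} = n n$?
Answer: $30 \sqrt{26} \approx 152.97$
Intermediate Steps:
$H{\left(n \right)} = \frac{n^{2}}{4}$ ($H{\left(n \right)} = \frac{n n}{4} = \frac{n^{2}}{4}$)
$O \sqrt{H{\left(-2 \right)} + 233} = 10 \sqrt{\frac{\left(-2\right)^{2}}{4} + 233} = 10 \sqrt{\frac{1}{4} \cdot 4 + 233} = 10 \sqrt{1 + 233} = 10 \sqrt{234} = 10 \cdot 3 \sqrt{26} = 30 \sqrt{26}$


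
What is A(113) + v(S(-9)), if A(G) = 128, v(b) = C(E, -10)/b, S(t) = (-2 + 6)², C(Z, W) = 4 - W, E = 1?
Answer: 1031/8 ≈ 128.88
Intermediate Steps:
S(t) = 16 (S(t) = 4² = 16)
v(b) = 14/b (v(b) = (4 - 1*(-10))/b = (4 + 10)/b = 14/b)
A(113) + v(S(-9)) = 128 + 14/16 = 128 + 14*(1/16) = 128 + 7/8 = 1031/8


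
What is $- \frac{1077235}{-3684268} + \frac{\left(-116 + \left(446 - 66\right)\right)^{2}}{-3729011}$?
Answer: $\frac{341840220187}{1248970536268} \approx 0.2737$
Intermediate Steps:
$- \frac{1077235}{-3684268} + \frac{\left(-116 + \left(446 - 66\right)\right)^{2}}{-3729011} = \left(-1077235\right) \left(- \frac{1}{3684268}\right) + \left(-116 + 380\right)^{2} \left(- \frac{1}{3729011}\right) = \frac{1077235}{3684268} + 264^{2} \left(- \frac{1}{3729011}\right) = \frac{1077235}{3684268} + 69696 \left(- \frac{1}{3729011}\right) = \frac{1077235}{3684268} - \frac{6336}{339001} = \frac{341840220187}{1248970536268}$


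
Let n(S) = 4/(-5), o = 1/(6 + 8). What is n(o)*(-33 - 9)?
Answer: 168/5 ≈ 33.600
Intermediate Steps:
o = 1/14 ≈ 0.071429
n(S) = -⅘ (n(S) = 4*(-⅕) = -⅘)
n(o)*(-33 - 9) = -4*(-33 - 9)/5 = -⅘*(-42) = 168/5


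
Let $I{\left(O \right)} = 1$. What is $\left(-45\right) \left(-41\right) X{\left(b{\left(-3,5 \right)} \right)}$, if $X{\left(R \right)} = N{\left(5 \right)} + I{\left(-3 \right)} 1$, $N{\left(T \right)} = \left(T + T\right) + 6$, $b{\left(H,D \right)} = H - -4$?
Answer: $31365$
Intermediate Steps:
$b{\left(H,D \right)} = 4 + H$ ($b{\left(H,D \right)} = H + 4 = 4 + H$)
$N{\left(T \right)} = 6 + 2 T$ ($N{\left(T \right)} = 2 T + 6 = 6 + 2 T$)
$X{\left(R \right)} = 17$ ($X{\left(R \right)} = \left(6 + 2 \cdot 5\right) + 1 \cdot 1 = \left(6 + 10\right) + 1 = 16 + 1 = 17$)
$\left(-45\right) \left(-41\right) X{\left(b{\left(-3,5 \right)} \right)} = \left(-45\right) \left(-41\right) 17 = 1845 \cdot 17 = 31365$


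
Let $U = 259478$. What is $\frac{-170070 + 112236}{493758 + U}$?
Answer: $- \frac{1701}{22154} \approx -0.076781$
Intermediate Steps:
$\frac{-170070 + 112236}{493758 + U} = \frac{-170070 + 112236}{493758 + 259478} = - \frac{57834}{753236} = \left(-57834\right) \frac{1}{753236} = - \frac{1701}{22154}$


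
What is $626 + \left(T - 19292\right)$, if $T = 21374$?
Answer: $2708$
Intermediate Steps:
$626 + \left(T - 19292\right) = 626 + \left(21374 - 19292\right) = 626 + 2082 = 2708$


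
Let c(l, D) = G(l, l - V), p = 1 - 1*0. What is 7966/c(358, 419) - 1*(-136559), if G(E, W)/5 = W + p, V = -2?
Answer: 246496961/1805 ≈ 1.3656e+5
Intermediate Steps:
p = 1 (p = 1 + 0 = 1)
G(E, W) = 5 + 5*W (G(E, W) = 5*(W + 1) = 5*(1 + W) = 5 + 5*W)
c(l, D) = 15 + 5*l (c(l, D) = 5 + 5*(l - 1*(-2)) = 5 + 5*(l + 2) = 5 + 5*(2 + l) = 5 + (10 + 5*l) = 15 + 5*l)
7966/c(358, 419) - 1*(-136559) = 7966/(15 + 5*358) - 1*(-136559) = 7966/(15 + 1790) + 136559 = 7966/1805 + 136559 = 246496961/1805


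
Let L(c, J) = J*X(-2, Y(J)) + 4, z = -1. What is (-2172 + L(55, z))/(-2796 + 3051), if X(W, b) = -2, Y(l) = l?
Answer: -722/85 ≈ -8.4941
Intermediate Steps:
L(c, J) = 4 - 2*J (L(c, J) = J*(-2) + 4 = -2*J + 4 = 4 - 2*J)
(-2172 + L(55, z))/(-2796 + 3051) = (-2172 + (4 - 2*(-1)))/(-2796 + 3051) = (-2172 + (4 + 2))/255 = (-2172 + 6)*(1/255) = -2166*1/255 = -722/85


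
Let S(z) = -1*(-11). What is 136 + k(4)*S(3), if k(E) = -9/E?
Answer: 445/4 ≈ 111.25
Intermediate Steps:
S(z) = 11
136 + k(4)*S(3) = 136 - 9/4*11 = 136 - 99/4 = 445/4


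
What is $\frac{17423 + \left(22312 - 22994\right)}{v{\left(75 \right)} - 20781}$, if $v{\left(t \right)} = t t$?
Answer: $- \frac{16741}{15156} \approx -1.1046$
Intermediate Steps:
$v{\left(t \right)} = t^{2}$
$\frac{17423 + \left(22312 - 22994\right)}{v{\left(75 \right)} - 20781} = \frac{17423 + \left(22312 - 22994\right)}{75^{2} - 20781} = \frac{17423 + \left(22312 - 22994\right)}{5625 - 20781} = \frac{17423 - 682}{-15156} = 16741 \left(- \frac{1}{15156}\right) = - \frac{16741}{15156}$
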